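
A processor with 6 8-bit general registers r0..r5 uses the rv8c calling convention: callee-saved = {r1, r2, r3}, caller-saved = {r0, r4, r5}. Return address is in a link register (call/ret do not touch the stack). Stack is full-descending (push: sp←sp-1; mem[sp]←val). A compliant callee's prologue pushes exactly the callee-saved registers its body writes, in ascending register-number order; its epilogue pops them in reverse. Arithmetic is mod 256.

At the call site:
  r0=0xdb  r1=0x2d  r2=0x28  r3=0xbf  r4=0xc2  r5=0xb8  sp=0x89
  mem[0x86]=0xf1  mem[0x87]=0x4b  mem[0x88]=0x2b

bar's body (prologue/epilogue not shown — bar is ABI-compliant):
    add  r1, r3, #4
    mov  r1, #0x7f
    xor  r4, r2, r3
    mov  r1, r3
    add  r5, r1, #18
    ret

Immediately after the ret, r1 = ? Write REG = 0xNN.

REG = 0x2d

prologue: push r1 → mem[0x88]=0x2d, sp=0x88
body[0] add  r1, r3, #4 → r1=0xc3
body[1] mov  r1, #0x7f → r1=0x7f
body[2] xor  r4, r2, r3 → r4=0x97
body[3] mov  r1, r3 → r1=0xbf
body[4] add  r5, r1, #18 → r5=0xd1
epilogue: pop r1=0x2d, sp=0x89
r1 is callee-saved → restored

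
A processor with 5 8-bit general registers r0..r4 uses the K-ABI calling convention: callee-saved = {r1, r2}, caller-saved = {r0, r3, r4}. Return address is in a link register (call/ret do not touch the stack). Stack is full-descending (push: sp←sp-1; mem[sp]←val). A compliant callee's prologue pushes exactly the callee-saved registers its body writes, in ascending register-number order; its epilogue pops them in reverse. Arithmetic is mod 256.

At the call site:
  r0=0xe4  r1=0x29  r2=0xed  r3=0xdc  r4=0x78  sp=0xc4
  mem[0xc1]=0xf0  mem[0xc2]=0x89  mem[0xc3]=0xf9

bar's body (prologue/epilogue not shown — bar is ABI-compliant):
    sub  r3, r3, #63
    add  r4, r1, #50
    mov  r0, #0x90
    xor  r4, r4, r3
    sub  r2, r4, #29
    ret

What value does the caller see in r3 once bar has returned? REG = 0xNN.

prologue: push r2 → mem[0xc3]=0xed, sp=0xc3
body[0] sub  r3, r3, #63 → r3=0x9d
body[1] add  r4, r1, #50 → r4=0x5b
body[2] mov  r0, #0x90 → r0=0x90
body[3] xor  r4, r4, r3 → r4=0xc6
body[4] sub  r2, r4, #29 → r2=0xa9
epilogue: pop r2=0xed, sp=0xc4
r3 is caller-saved → body value

REG = 0x9d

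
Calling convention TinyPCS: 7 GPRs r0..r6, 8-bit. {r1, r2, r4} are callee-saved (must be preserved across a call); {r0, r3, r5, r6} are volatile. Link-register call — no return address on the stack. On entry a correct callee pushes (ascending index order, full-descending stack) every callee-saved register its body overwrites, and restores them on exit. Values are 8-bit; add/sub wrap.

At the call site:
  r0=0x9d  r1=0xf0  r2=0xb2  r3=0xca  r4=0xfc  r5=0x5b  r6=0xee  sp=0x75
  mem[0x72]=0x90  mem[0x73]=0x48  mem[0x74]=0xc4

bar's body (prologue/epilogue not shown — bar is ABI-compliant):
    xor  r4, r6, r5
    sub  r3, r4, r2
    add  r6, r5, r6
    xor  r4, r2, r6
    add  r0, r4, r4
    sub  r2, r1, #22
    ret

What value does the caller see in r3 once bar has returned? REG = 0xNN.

prologue: push r2 → mem[0x74]=0xb2, sp=0x74
prologue: push r4 → mem[0x73]=0xfc, sp=0x73
body[0] xor  r4, r6, r5 → r4=0xb5
body[1] sub  r3, r4, r2 → r3=0x03
body[2] add  r6, r5, r6 → r6=0x49
body[3] xor  r4, r2, r6 → r4=0xfb
body[4] add  r0, r4, r4 → r0=0xf6
body[5] sub  r2, r1, #22 → r2=0xda
epilogue: pop r4=0xfc, sp=0x74
epilogue: pop r2=0xb2, sp=0x75
r3 is caller-saved → body value

REG = 0x03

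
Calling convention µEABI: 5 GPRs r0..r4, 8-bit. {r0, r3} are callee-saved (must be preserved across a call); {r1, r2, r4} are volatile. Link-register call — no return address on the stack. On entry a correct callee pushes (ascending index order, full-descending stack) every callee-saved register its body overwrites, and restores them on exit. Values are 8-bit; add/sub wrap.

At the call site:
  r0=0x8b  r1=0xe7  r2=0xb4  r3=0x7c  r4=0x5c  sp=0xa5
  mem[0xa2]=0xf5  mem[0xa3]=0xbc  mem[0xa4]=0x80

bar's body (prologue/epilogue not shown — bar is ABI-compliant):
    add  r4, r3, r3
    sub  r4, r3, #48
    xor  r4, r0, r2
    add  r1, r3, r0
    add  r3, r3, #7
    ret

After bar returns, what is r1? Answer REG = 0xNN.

REG = 0x07

prologue: push r3 -> mem[0xa4]=0x7c, sp=0xa4
body[0] add  r4, r3, r3 -> r4=0xf8
body[1] sub  r4, r3, #48 -> r4=0x4c
body[2] xor  r4, r0, r2 -> r4=0x3f
body[3] add  r1, r3, r0 -> r1=0x07
body[4] add  r3, r3, #7 -> r3=0x83
epilogue: pop r3=0x7c, sp=0xa5
r1 is caller-saved -> body value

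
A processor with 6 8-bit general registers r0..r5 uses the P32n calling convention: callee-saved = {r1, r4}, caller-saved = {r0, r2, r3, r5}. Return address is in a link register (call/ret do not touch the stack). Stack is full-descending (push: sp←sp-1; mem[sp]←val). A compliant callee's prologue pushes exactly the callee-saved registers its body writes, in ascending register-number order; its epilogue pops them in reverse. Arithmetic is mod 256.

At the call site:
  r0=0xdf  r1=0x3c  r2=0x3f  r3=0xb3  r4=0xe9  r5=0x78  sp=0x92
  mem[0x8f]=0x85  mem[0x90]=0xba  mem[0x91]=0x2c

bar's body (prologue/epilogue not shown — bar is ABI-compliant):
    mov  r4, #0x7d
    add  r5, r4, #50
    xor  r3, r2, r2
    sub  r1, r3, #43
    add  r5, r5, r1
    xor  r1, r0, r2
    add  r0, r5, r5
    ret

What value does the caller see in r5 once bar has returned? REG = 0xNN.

REG = 0x84

prologue: push r1 → mem[0x91]=0x3c, sp=0x91
prologue: push r4 → mem[0x90]=0xe9, sp=0x90
body[0] mov  r4, #0x7d → r4=0x7d
body[1] add  r5, r4, #50 → r5=0xaf
body[2] xor  r3, r2, r2 → r3=0x00
body[3] sub  r1, r3, #43 → r1=0xd5
body[4] add  r5, r5, r1 → r5=0x84
body[5] xor  r1, r0, r2 → r1=0xe0
body[6] add  r0, r5, r5 → r0=0x08
epilogue: pop r4=0xe9, sp=0x91
epilogue: pop r1=0x3c, sp=0x92
r5 is caller-saved → body value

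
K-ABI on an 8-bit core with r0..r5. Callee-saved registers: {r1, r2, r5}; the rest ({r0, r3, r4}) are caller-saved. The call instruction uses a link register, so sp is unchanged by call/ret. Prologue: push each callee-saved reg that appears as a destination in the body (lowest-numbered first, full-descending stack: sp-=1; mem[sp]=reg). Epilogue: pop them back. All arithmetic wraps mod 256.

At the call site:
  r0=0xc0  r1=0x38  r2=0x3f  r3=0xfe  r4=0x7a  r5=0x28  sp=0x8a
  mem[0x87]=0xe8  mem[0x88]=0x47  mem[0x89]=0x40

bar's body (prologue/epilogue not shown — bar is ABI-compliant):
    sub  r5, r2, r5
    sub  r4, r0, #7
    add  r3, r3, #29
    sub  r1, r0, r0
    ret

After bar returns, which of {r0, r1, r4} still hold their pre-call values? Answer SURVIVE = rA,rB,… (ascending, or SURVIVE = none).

SURVIVE = r0,r1

prologue: push r1 -> mem[0x89]=0x38, sp=0x89
prologue: push r5 -> mem[0x88]=0x28, sp=0x88
body[0] sub  r5, r2, r5 -> r5=0x17
body[1] sub  r4, r0, #7 -> r4=0xb9
body[2] add  r3, r3, #29 -> r3=0x1b
body[3] sub  r1, r0, r0 -> r1=0x00
epilogue: pop r5=0x28, sp=0x89
epilogue: pop r1=0x38, sp=0x8a
r0: caller-saved, written=False
r1: callee-saved, written=True
r4: caller-saved, written=True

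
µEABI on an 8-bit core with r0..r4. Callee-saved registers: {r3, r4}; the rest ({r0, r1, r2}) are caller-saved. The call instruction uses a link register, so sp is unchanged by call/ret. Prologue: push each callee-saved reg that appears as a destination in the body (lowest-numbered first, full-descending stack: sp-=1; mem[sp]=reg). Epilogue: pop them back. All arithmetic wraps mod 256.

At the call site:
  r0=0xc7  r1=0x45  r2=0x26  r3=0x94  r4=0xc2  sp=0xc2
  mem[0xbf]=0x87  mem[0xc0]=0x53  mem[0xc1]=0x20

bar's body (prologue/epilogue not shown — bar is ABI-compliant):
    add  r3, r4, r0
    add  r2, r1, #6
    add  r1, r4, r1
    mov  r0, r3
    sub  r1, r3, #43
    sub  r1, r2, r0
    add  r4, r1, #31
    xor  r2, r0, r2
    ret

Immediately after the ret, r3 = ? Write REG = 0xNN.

REG = 0x94

prologue: push r3 → mem[0xc1]=0x94, sp=0xc1
prologue: push r4 → mem[0xc0]=0xc2, sp=0xc0
body[0] add  r3, r4, r0 → r3=0x89
body[1] add  r2, r1, #6 → r2=0x4b
body[2] add  r1, r4, r1 → r1=0x07
body[3] mov  r0, r3 → r0=0x89
body[4] sub  r1, r3, #43 → r1=0x5e
body[5] sub  r1, r2, r0 → r1=0xc2
body[6] add  r4, r1, #31 → r4=0xe1
body[7] xor  r2, r0, r2 → r2=0xc2
epilogue: pop r4=0xc2, sp=0xc1
epilogue: pop r3=0x94, sp=0xc2
r3 is callee-saved → restored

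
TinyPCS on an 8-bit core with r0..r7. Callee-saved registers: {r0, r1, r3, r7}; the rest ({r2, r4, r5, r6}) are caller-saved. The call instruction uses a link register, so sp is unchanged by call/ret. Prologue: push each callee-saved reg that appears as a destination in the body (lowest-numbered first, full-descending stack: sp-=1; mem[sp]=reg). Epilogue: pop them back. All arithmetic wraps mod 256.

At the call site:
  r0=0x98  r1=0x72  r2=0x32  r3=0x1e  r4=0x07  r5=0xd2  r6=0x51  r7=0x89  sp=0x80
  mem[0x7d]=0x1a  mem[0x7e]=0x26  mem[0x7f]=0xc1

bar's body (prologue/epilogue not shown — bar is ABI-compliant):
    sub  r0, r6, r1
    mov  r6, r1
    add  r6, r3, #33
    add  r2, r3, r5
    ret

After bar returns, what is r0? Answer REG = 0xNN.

prologue: push r0 → mem[0x7f]=0x98, sp=0x7f
body[0] sub  r0, r6, r1 → r0=0xdf
body[1] mov  r6, r1 → r6=0x72
body[2] add  r6, r3, #33 → r6=0x3f
body[3] add  r2, r3, r5 → r2=0xf0
epilogue: pop r0=0x98, sp=0x80
r0 is callee-saved → restored

REG = 0x98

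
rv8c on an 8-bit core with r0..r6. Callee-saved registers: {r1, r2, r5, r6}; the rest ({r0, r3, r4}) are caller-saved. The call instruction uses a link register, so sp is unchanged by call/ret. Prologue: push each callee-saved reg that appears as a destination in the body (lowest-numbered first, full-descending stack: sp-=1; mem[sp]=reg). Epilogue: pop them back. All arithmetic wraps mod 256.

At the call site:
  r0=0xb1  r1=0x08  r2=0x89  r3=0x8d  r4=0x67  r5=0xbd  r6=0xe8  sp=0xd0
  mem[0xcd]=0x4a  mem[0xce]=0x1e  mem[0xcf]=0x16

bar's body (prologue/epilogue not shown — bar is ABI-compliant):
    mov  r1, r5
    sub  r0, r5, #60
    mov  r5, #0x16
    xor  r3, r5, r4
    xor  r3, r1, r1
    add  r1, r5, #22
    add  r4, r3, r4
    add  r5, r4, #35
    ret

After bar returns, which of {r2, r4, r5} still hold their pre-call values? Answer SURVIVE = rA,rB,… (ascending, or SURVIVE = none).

prologue: push r1 -> mem[0xcf]=0x08, sp=0xcf
prologue: push r5 -> mem[0xce]=0xbd, sp=0xce
body[0] mov  r1, r5 -> r1=0xbd
body[1] sub  r0, r5, #60 -> r0=0x81
body[2] mov  r5, #0x16 -> r5=0x16
body[3] xor  r3, r5, r4 -> r3=0x71
body[4] xor  r3, r1, r1 -> r3=0x00
body[5] add  r1, r5, #22 -> r1=0x2c
body[6] add  r4, r3, r4 -> r4=0x67
body[7] add  r5, r4, #35 -> r5=0x8a
epilogue: pop r5=0xbd, sp=0xcf
epilogue: pop r1=0x08, sp=0xd0
r2: callee-saved, written=False
r4: caller-saved, written=True
r5: callee-saved, written=True

SURVIVE = r2,r4,r5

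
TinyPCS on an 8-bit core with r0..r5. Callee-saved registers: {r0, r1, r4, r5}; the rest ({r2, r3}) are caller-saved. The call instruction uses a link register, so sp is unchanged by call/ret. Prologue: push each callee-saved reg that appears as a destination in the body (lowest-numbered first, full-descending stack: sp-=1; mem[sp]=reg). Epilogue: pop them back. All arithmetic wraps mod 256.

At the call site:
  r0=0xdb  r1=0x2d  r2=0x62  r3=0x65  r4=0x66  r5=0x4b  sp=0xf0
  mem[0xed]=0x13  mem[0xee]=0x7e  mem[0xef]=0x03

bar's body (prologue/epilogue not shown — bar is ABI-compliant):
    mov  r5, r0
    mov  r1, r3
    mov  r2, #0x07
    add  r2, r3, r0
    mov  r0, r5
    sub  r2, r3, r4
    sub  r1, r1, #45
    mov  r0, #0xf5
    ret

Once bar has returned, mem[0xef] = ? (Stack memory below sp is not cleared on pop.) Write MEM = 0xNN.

MEM = 0xdb

prologue: push r0 → mem[0xef]=0xdb, sp=0xef
prologue: push r1 → mem[0xee]=0x2d, sp=0xee
prologue: push r5 → mem[0xed]=0x4b, sp=0xed
body[0] mov  r5, r0 → r5=0xdb
body[1] mov  r1, r3 → r1=0x65
body[2] mov  r2, #0x07 → r2=0x07
body[3] add  r2, r3, r0 → r2=0x40
body[4] mov  r0, r5 → r0=0xdb
body[5] sub  r2, r3, r4 → r2=0xff
body[6] sub  r1, r1, #45 → r1=0x38
body[7] mov  r0, #0xf5 → r0=0xf5
epilogue: pop r5=0x4b, sp=0xee
epilogue: pop r1=0x2d, sp=0xef
epilogue: pop r0=0xdb, sp=0xf0
prologue pushed ['r0', 'r1', 'r5'] at ['0xef', '0xee', '0xed']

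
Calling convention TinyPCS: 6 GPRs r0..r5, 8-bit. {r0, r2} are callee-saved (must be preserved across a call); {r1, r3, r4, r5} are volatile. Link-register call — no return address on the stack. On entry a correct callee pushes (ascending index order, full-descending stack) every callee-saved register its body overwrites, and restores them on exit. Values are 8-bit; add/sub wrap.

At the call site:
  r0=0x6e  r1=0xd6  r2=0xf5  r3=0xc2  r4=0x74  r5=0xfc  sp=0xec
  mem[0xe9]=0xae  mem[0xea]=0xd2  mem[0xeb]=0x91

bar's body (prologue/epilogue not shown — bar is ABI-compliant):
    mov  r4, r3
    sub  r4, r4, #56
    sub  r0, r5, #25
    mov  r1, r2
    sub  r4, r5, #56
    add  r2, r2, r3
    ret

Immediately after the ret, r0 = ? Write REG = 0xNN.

prologue: push r0 -> mem[0xeb]=0x6e, sp=0xeb
prologue: push r2 -> mem[0xea]=0xf5, sp=0xea
body[0] mov  r4, r3 -> r4=0xc2
body[1] sub  r4, r4, #56 -> r4=0x8a
body[2] sub  r0, r5, #25 -> r0=0xe3
body[3] mov  r1, r2 -> r1=0xf5
body[4] sub  r4, r5, #56 -> r4=0xc4
body[5] add  r2, r2, r3 -> r2=0xb7
epilogue: pop r2=0xf5, sp=0xeb
epilogue: pop r0=0x6e, sp=0xec
r0 is callee-saved -> restored

REG = 0x6e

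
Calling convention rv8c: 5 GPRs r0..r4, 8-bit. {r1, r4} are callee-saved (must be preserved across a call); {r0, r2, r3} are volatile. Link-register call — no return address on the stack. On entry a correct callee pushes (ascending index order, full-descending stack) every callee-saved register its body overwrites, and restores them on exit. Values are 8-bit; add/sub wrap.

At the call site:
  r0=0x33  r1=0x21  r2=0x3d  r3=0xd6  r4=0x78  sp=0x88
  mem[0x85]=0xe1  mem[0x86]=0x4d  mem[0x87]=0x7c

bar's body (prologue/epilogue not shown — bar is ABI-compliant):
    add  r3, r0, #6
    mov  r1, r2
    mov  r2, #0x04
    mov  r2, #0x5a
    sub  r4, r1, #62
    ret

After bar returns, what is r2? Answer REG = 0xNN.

prologue: push r1 -> mem[0x87]=0x21, sp=0x87
prologue: push r4 -> mem[0x86]=0x78, sp=0x86
body[0] add  r3, r0, #6 -> r3=0x39
body[1] mov  r1, r2 -> r1=0x3d
body[2] mov  r2, #0x04 -> r2=0x04
body[3] mov  r2, #0x5a -> r2=0x5a
body[4] sub  r4, r1, #62 -> r4=0xff
epilogue: pop r4=0x78, sp=0x87
epilogue: pop r1=0x21, sp=0x88
r2 is caller-saved -> body value

REG = 0x5a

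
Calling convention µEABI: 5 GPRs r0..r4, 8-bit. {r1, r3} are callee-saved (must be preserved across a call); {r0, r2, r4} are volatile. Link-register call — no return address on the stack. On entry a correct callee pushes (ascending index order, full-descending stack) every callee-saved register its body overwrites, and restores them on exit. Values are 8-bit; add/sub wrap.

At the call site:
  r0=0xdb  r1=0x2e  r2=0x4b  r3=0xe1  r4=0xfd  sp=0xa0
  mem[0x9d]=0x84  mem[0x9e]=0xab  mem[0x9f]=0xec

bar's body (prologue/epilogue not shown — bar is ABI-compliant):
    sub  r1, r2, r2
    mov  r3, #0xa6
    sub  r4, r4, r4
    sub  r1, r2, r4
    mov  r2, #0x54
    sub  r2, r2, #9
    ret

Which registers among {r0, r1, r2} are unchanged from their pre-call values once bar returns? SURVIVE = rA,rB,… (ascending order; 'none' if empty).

prologue: push r1 → mem[0x9f]=0x2e, sp=0x9f
prologue: push r3 → mem[0x9e]=0xe1, sp=0x9e
body[0] sub  r1, r2, r2 → r1=0x00
body[1] mov  r3, #0xa6 → r3=0xa6
body[2] sub  r4, r4, r4 → r4=0x00
body[3] sub  r1, r2, r4 → r1=0x4b
body[4] mov  r2, #0x54 → r2=0x54
body[5] sub  r2, r2, #9 → r2=0x4b
epilogue: pop r3=0xe1, sp=0x9f
epilogue: pop r1=0x2e, sp=0xa0
r0: caller-saved, written=False
r1: callee-saved, written=True
r2: caller-saved, written=True

SURVIVE = r0,r1,r2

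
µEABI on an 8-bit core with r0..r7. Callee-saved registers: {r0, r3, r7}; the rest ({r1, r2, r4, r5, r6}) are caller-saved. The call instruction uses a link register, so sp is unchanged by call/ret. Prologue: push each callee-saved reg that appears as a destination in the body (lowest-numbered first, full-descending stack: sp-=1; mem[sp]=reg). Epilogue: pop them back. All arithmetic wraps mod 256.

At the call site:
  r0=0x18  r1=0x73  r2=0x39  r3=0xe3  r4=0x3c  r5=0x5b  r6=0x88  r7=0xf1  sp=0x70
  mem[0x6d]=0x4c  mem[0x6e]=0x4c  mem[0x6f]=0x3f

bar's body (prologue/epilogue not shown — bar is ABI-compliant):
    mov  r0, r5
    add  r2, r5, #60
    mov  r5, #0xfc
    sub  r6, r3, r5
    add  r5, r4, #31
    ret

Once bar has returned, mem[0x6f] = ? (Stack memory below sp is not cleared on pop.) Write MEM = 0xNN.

prologue: push r0 → mem[0x6f]=0x18, sp=0x6f
body[0] mov  r0, r5 → r0=0x5b
body[1] add  r2, r5, #60 → r2=0x97
body[2] mov  r5, #0xfc → r5=0xfc
body[3] sub  r6, r3, r5 → r6=0xe7
body[4] add  r5, r4, #31 → r5=0x5b
epilogue: pop r0=0x18, sp=0x70
prologue pushed ['r0'] at ['0x6f']

MEM = 0x18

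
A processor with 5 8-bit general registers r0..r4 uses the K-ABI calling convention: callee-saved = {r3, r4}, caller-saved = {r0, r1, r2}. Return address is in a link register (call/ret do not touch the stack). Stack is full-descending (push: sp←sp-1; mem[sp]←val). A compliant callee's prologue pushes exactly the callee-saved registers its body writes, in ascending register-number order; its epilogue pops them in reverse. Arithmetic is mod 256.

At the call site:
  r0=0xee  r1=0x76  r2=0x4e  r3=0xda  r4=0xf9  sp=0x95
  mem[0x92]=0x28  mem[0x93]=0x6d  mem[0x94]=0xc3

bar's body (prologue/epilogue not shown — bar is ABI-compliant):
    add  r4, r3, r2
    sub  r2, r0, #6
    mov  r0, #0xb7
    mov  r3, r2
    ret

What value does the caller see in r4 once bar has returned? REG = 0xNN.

REG = 0xf9

prologue: push r3 → mem[0x94]=0xda, sp=0x94
prologue: push r4 → mem[0x93]=0xf9, sp=0x93
body[0] add  r4, r3, r2 → r4=0x28
body[1] sub  r2, r0, #6 → r2=0xe8
body[2] mov  r0, #0xb7 → r0=0xb7
body[3] mov  r3, r2 → r3=0xe8
epilogue: pop r4=0xf9, sp=0x94
epilogue: pop r3=0xda, sp=0x95
r4 is callee-saved → restored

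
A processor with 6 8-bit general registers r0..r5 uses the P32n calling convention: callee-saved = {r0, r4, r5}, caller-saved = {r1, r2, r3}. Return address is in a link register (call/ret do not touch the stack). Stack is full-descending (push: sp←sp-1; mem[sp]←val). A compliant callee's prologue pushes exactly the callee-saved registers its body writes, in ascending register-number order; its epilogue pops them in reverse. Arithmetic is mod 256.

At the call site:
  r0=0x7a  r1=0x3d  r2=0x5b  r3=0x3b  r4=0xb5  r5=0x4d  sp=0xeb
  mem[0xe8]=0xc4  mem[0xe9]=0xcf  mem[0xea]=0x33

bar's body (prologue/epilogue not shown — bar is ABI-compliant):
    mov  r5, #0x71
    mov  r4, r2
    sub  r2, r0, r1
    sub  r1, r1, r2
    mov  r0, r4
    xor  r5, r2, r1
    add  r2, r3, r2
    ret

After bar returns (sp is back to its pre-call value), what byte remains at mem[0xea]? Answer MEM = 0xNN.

prologue: push r0 -> mem[0xea]=0x7a, sp=0xea
prologue: push r4 -> mem[0xe9]=0xb5, sp=0xe9
prologue: push r5 -> mem[0xe8]=0x4d, sp=0xe8
body[0] mov  r5, #0x71 -> r5=0x71
body[1] mov  r4, r2 -> r4=0x5b
body[2] sub  r2, r0, r1 -> r2=0x3d
body[3] sub  r1, r1, r2 -> r1=0x00
body[4] mov  r0, r4 -> r0=0x5b
body[5] xor  r5, r2, r1 -> r5=0x3d
body[6] add  r2, r3, r2 -> r2=0x78
epilogue: pop r5=0x4d, sp=0xe9
epilogue: pop r4=0xb5, sp=0xea
epilogue: pop r0=0x7a, sp=0xeb
prologue pushed ['r0', 'r4', 'r5'] at ['0xea', '0xe9', '0xe8']

MEM = 0x7a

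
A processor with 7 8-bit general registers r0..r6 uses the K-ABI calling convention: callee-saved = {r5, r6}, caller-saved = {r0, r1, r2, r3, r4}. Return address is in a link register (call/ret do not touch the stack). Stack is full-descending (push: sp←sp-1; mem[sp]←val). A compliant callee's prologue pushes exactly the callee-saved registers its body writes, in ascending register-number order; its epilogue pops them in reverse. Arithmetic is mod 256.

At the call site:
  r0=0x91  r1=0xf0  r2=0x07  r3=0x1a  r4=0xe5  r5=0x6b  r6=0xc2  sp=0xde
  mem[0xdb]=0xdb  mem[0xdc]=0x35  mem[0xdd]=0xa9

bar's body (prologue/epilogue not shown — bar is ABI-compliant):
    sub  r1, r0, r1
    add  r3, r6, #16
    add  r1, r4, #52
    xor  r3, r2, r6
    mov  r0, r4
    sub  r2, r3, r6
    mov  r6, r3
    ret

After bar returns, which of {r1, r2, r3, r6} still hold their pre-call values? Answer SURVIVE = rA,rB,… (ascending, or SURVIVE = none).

prologue: push r6 -> mem[0xdd]=0xc2, sp=0xdd
body[0] sub  r1, r0, r1 -> r1=0xa1
body[1] add  r3, r6, #16 -> r3=0xd2
body[2] add  r1, r4, #52 -> r1=0x19
body[3] xor  r3, r2, r6 -> r3=0xc5
body[4] mov  r0, r4 -> r0=0xe5
body[5] sub  r2, r3, r6 -> r2=0x03
body[6] mov  r6, r3 -> r6=0xc5
epilogue: pop r6=0xc2, sp=0xde
r1: caller-saved, written=True
r2: caller-saved, written=True
r3: caller-saved, written=True
r6: callee-saved, written=True

SURVIVE = r6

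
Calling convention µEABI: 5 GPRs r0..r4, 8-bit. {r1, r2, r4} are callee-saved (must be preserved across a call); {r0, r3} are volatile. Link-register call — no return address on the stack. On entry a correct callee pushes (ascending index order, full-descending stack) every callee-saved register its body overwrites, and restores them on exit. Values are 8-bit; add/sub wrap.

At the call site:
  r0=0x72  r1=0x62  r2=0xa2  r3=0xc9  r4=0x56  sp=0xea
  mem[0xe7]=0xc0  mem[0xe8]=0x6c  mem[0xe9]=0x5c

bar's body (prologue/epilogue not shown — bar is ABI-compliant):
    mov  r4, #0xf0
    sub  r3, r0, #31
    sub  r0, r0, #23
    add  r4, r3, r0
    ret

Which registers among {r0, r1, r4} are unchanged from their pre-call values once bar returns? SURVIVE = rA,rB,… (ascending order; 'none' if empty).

SURVIVE = r1,r4

prologue: push r4 → mem[0xe9]=0x56, sp=0xe9
body[0] mov  r4, #0xf0 → r4=0xf0
body[1] sub  r3, r0, #31 → r3=0x53
body[2] sub  r0, r0, #23 → r0=0x5b
body[3] add  r4, r3, r0 → r4=0xae
epilogue: pop r4=0x56, sp=0xea
r0: caller-saved, written=True
r1: callee-saved, written=False
r4: callee-saved, written=True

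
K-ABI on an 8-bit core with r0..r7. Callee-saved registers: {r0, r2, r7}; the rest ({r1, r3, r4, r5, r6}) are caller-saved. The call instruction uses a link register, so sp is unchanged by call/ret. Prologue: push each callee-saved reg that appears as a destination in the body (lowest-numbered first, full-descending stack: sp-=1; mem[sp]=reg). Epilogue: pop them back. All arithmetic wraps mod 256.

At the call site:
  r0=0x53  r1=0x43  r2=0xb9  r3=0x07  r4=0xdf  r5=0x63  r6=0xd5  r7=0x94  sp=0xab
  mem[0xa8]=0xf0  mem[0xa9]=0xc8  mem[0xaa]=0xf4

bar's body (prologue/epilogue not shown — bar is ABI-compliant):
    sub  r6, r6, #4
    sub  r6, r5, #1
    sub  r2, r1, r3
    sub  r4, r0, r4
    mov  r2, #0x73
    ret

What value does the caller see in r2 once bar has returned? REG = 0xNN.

REG = 0xb9

prologue: push r2 -> mem[0xaa]=0xb9, sp=0xaa
body[0] sub  r6, r6, #4 -> r6=0xd1
body[1] sub  r6, r5, #1 -> r6=0x62
body[2] sub  r2, r1, r3 -> r2=0x3c
body[3] sub  r4, r0, r4 -> r4=0x74
body[4] mov  r2, #0x73 -> r2=0x73
epilogue: pop r2=0xb9, sp=0xab
r2 is callee-saved -> restored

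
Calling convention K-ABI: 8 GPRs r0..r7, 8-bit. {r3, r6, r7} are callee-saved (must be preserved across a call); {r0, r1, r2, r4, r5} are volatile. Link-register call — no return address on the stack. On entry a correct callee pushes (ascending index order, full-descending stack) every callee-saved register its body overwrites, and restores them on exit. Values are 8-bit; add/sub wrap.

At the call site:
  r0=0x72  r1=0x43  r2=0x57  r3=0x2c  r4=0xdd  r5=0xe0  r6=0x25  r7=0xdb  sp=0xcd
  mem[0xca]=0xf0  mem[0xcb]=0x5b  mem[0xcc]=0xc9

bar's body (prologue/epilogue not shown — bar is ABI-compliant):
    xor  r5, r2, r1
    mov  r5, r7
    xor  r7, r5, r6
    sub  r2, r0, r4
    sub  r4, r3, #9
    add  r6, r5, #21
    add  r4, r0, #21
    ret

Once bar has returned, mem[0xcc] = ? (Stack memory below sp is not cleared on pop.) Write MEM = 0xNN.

prologue: push r6 -> mem[0xcc]=0x25, sp=0xcc
prologue: push r7 -> mem[0xcb]=0xdb, sp=0xcb
body[0] xor  r5, r2, r1 -> r5=0x14
body[1] mov  r5, r7 -> r5=0xdb
body[2] xor  r7, r5, r6 -> r7=0xfe
body[3] sub  r2, r0, r4 -> r2=0x95
body[4] sub  r4, r3, #9 -> r4=0x23
body[5] add  r6, r5, #21 -> r6=0xf0
body[6] add  r4, r0, #21 -> r4=0x87
epilogue: pop r7=0xdb, sp=0xcc
epilogue: pop r6=0x25, sp=0xcd
prologue pushed ['r6', 'r7'] at ['0xcc', '0xcb']

MEM = 0x25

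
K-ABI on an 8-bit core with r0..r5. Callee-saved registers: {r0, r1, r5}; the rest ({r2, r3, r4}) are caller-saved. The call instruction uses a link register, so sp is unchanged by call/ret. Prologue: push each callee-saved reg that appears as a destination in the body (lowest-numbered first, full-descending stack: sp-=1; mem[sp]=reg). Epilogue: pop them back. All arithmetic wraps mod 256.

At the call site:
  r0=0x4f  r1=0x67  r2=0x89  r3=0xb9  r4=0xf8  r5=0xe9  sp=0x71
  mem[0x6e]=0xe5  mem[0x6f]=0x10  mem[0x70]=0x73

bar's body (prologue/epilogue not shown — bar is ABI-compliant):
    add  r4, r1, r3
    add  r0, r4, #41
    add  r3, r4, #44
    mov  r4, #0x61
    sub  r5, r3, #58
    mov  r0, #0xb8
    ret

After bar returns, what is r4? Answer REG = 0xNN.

prologue: push r0 -> mem[0x70]=0x4f, sp=0x70
prologue: push r5 -> mem[0x6f]=0xe9, sp=0x6f
body[0] add  r4, r1, r3 -> r4=0x20
body[1] add  r0, r4, #41 -> r0=0x49
body[2] add  r3, r4, #44 -> r3=0x4c
body[3] mov  r4, #0x61 -> r4=0x61
body[4] sub  r5, r3, #58 -> r5=0x12
body[5] mov  r0, #0xb8 -> r0=0xb8
epilogue: pop r5=0xe9, sp=0x70
epilogue: pop r0=0x4f, sp=0x71
r4 is caller-saved -> body value

REG = 0x61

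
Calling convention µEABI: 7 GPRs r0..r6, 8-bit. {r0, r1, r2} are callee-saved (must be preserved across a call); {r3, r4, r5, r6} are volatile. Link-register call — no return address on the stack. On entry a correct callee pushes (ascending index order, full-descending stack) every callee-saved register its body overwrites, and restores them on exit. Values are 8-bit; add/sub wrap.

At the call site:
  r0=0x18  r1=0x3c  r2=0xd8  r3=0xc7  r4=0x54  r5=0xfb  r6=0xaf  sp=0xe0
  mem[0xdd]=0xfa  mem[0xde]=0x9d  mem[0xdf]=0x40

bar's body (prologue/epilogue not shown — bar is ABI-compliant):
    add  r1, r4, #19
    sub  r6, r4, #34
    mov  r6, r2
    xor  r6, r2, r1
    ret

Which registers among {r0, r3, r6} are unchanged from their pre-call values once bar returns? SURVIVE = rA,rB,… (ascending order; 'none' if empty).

prologue: push r1 -> mem[0xdf]=0x3c, sp=0xdf
body[0] add  r1, r4, #19 -> r1=0x67
body[1] sub  r6, r4, #34 -> r6=0x32
body[2] mov  r6, r2 -> r6=0xd8
body[3] xor  r6, r2, r1 -> r6=0xbf
epilogue: pop r1=0x3c, sp=0xe0
r0: callee-saved, written=False
r3: caller-saved, written=False
r6: caller-saved, written=True

SURVIVE = r0,r3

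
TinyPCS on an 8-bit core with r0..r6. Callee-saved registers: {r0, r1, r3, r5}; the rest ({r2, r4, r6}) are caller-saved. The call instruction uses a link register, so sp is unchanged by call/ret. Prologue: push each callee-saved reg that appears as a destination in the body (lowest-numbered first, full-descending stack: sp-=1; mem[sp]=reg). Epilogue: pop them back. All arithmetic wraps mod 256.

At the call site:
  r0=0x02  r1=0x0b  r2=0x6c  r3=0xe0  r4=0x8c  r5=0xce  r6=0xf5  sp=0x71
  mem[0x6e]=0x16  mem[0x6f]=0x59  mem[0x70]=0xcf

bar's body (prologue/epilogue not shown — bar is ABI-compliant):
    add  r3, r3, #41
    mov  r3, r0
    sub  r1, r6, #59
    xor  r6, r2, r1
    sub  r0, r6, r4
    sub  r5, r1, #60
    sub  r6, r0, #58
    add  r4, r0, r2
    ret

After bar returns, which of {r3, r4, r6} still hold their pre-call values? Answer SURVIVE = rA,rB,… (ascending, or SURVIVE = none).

SURVIVE = r3

prologue: push r0 -> mem[0x70]=0x02, sp=0x70
prologue: push r1 -> mem[0x6f]=0x0b, sp=0x6f
prologue: push r3 -> mem[0x6e]=0xe0, sp=0x6e
prologue: push r5 -> mem[0x6d]=0xce, sp=0x6d
body[0] add  r3, r3, #41 -> r3=0x09
body[1] mov  r3, r0 -> r3=0x02
body[2] sub  r1, r6, #59 -> r1=0xba
body[3] xor  r6, r2, r1 -> r6=0xd6
body[4] sub  r0, r6, r4 -> r0=0x4a
body[5] sub  r5, r1, #60 -> r5=0x7e
body[6] sub  r6, r0, #58 -> r6=0x10
body[7] add  r4, r0, r2 -> r4=0xb6
epilogue: pop r5=0xce, sp=0x6e
epilogue: pop r3=0xe0, sp=0x6f
epilogue: pop r1=0x0b, sp=0x70
epilogue: pop r0=0x02, sp=0x71
r3: callee-saved, written=True
r4: caller-saved, written=True
r6: caller-saved, written=True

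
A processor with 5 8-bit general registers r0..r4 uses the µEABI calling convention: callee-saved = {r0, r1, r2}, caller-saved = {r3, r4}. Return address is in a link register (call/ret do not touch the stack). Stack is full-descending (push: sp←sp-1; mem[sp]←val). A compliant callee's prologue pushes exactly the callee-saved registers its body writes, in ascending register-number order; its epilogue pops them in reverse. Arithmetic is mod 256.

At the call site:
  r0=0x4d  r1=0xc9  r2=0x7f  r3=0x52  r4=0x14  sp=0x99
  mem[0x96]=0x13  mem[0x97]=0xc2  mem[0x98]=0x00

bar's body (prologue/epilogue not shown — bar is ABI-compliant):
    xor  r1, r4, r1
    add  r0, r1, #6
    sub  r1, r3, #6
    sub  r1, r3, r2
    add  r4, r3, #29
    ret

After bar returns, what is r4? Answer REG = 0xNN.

prologue: push r0 -> mem[0x98]=0x4d, sp=0x98
prologue: push r1 -> mem[0x97]=0xc9, sp=0x97
body[0] xor  r1, r4, r1 -> r1=0xdd
body[1] add  r0, r1, #6 -> r0=0xe3
body[2] sub  r1, r3, #6 -> r1=0x4c
body[3] sub  r1, r3, r2 -> r1=0xd3
body[4] add  r4, r3, #29 -> r4=0x6f
epilogue: pop r1=0xc9, sp=0x98
epilogue: pop r0=0x4d, sp=0x99
r4 is caller-saved -> body value

REG = 0x6f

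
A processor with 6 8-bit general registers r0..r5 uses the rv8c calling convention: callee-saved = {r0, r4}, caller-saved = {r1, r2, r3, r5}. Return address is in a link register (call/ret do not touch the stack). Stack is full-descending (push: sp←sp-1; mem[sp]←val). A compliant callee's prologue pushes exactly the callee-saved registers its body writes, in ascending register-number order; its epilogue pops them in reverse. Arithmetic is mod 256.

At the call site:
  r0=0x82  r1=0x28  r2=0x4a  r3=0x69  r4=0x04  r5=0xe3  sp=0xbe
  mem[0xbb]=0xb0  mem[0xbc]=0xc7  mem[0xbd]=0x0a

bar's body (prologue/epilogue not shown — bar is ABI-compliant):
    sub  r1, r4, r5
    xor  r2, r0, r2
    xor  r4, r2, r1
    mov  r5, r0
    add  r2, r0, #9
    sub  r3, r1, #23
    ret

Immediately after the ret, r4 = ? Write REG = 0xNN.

prologue: push r4 -> mem[0xbd]=0x04, sp=0xbd
body[0] sub  r1, r4, r5 -> r1=0x21
body[1] xor  r2, r0, r2 -> r2=0xc8
body[2] xor  r4, r2, r1 -> r4=0xe9
body[3] mov  r5, r0 -> r5=0x82
body[4] add  r2, r0, #9 -> r2=0x8b
body[5] sub  r3, r1, #23 -> r3=0x0a
epilogue: pop r4=0x04, sp=0xbe
r4 is callee-saved -> restored

REG = 0x04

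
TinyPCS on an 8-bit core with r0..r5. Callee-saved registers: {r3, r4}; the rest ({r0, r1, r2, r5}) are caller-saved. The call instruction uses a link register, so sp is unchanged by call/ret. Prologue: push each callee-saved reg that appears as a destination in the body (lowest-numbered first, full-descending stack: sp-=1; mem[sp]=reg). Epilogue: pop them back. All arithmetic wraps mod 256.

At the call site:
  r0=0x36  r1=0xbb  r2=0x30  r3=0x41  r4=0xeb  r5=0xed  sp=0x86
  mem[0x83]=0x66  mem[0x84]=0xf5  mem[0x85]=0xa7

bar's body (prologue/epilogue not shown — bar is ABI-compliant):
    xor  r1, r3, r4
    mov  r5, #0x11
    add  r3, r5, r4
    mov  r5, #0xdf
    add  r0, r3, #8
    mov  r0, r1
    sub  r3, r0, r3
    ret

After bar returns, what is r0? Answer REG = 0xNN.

prologue: push r3 → mem[0x85]=0x41, sp=0x85
body[0] xor  r1, r3, r4 → r1=0xaa
body[1] mov  r5, #0x11 → r5=0x11
body[2] add  r3, r5, r4 → r3=0xfc
body[3] mov  r5, #0xdf → r5=0xdf
body[4] add  r0, r3, #8 → r0=0x04
body[5] mov  r0, r1 → r0=0xaa
body[6] sub  r3, r0, r3 → r3=0xae
epilogue: pop r3=0x41, sp=0x86
r0 is caller-saved → body value

REG = 0xaa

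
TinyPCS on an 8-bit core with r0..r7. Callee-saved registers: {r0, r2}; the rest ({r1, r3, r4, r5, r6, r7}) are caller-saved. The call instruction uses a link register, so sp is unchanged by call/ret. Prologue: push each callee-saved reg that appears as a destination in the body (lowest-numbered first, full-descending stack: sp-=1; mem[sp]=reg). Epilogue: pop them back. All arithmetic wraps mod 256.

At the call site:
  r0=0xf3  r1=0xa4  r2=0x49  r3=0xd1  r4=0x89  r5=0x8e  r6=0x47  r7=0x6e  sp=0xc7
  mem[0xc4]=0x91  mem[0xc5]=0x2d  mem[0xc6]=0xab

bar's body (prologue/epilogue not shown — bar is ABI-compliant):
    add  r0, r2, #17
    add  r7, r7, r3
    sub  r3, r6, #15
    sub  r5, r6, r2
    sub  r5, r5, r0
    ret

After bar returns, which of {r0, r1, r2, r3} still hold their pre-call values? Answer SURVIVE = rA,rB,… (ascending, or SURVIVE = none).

prologue: push r0 → mem[0xc6]=0xf3, sp=0xc6
body[0] add  r0, r2, #17 → r0=0x5a
body[1] add  r7, r7, r3 → r7=0x3f
body[2] sub  r3, r6, #15 → r3=0x38
body[3] sub  r5, r6, r2 → r5=0xfe
body[4] sub  r5, r5, r0 → r5=0xa4
epilogue: pop r0=0xf3, sp=0xc7
r0: callee-saved, written=True
r1: caller-saved, written=False
r2: callee-saved, written=False
r3: caller-saved, written=True

SURVIVE = r0,r1,r2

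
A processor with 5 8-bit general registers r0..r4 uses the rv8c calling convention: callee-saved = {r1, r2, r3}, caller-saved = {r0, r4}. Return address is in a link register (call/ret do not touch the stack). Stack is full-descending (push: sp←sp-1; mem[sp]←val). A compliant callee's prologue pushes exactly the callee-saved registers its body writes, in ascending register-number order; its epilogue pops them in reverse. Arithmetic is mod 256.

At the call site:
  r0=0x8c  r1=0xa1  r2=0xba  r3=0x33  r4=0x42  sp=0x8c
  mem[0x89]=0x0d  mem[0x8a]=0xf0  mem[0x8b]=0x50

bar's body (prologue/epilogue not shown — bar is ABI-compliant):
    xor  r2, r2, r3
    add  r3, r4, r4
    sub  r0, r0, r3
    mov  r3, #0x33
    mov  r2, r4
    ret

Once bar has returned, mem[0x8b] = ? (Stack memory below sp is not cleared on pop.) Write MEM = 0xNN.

prologue: push r2 → mem[0x8b]=0xba, sp=0x8b
prologue: push r3 → mem[0x8a]=0x33, sp=0x8a
body[0] xor  r2, r2, r3 → r2=0x89
body[1] add  r3, r4, r4 → r3=0x84
body[2] sub  r0, r0, r3 → r0=0x08
body[3] mov  r3, #0x33 → r3=0x33
body[4] mov  r2, r4 → r2=0x42
epilogue: pop r3=0x33, sp=0x8b
epilogue: pop r2=0xba, sp=0x8c
prologue pushed ['r2', 'r3'] at ['0x8b', '0x8a']

MEM = 0xba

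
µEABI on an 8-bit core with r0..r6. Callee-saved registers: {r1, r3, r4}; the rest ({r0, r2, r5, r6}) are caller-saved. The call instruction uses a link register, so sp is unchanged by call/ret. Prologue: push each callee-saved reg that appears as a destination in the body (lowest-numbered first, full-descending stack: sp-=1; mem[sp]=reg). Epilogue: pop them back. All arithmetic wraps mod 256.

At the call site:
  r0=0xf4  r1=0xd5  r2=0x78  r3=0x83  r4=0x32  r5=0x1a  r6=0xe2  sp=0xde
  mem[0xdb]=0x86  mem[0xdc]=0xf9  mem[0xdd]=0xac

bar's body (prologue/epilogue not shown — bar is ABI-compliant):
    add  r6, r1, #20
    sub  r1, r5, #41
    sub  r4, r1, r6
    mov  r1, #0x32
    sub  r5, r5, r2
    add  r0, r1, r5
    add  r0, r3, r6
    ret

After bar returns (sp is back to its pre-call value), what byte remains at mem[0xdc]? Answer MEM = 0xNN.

prologue: push r1 → mem[0xdd]=0xd5, sp=0xdd
prologue: push r4 → mem[0xdc]=0x32, sp=0xdc
body[0] add  r6, r1, #20 → r6=0xe9
body[1] sub  r1, r5, #41 → r1=0xf1
body[2] sub  r4, r1, r6 → r4=0x08
body[3] mov  r1, #0x32 → r1=0x32
body[4] sub  r5, r5, r2 → r5=0xa2
body[5] add  r0, r1, r5 → r0=0xd4
body[6] add  r0, r3, r6 → r0=0x6c
epilogue: pop r4=0x32, sp=0xdd
epilogue: pop r1=0xd5, sp=0xde
prologue pushed ['r1', 'r4'] at ['0xdd', '0xdc']

MEM = 0x32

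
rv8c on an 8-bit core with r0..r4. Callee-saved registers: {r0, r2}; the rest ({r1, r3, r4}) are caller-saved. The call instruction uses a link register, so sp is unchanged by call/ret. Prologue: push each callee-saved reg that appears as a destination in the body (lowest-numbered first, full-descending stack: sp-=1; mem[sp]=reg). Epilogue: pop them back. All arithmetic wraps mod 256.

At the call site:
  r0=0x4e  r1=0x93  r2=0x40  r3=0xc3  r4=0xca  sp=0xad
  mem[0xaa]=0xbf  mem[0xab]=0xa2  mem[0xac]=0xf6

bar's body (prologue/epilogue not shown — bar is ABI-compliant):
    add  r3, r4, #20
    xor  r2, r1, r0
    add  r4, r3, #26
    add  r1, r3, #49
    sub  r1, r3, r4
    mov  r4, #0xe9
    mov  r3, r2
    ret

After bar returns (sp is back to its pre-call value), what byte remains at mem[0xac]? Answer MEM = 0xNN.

MEM = 0x40

prologue: push r2 -> mem[0xac]=0x40, sp=0xac
body[0] add  r3, r4, #20 -> r3=0xde
body[1] xor  r2, r1, r0 -> r2=0xdd
body[2] add  r4, r3, #26 -> r4=0xf8
body[3] add  r1, r3, #49 -> r1=0x0f
body[4] sub  r1, r3, r4 -> r1=0xe6
body[5] mov  r4, #0xe9 -> r4=0xe9
body[6] mov  r3, r2 -> r3=0xdd
epilogue: pop r2=0x40, sp=0xad
prologue pushed ['r2'] at ['0xac']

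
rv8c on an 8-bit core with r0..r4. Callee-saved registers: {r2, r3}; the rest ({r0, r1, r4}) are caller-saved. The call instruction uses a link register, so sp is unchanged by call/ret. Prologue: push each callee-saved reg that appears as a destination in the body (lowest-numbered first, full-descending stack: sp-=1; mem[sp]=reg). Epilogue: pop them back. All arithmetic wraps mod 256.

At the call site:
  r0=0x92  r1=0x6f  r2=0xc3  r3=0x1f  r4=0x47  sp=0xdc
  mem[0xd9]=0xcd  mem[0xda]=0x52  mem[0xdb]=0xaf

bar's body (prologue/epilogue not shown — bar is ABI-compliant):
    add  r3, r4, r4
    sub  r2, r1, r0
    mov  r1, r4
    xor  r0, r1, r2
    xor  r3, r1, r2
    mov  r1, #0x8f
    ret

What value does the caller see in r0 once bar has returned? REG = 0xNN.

REG = 0x9a

prologue: push r2 → mem[0xdb]=0xc3, sp=0xdb
prologue: push r3 → mem[0xda]=0x1f, sp=0xda
body[0] add  r3, r4, r4 → r3=0x8e
body[1] sub  r2, r1, r0 → r2=0xdd
body[2] mov  r1, r4 → r1=0x47
body[3] xor  r0, r1, r2 → r0=0x9a
body[4] xor  r3, r1, r2 → r3=0x9a
body[5] mov  r1, #0x8f → r1=0x8f
epilogue: pop r3=0x1f, sp=0xdb
epilogue: pop r2=0xc3, sp=0xdc
r0 is caller-saved → body value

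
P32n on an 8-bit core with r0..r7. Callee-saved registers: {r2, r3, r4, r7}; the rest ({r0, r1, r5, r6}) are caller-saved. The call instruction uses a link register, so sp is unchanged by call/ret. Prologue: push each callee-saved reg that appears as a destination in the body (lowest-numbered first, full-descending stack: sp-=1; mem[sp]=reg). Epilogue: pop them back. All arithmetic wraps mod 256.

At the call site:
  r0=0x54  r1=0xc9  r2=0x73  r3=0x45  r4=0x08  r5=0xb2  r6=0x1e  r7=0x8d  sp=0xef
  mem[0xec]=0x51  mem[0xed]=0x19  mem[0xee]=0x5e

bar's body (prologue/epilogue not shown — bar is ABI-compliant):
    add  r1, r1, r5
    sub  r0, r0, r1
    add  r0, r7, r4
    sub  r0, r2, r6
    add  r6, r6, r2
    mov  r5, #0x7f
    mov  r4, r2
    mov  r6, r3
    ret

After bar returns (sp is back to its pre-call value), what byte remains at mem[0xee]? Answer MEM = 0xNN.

MEM = 0x08

prologue: push r4 -> mem[0xee]=0x08, sp=0xee
body[0] add  r1, r1, r5 -> r1=0x7b
body[1] sub  r0, r0, r1 -> r0=0xd9
body[2] add  r0, r7, r4 -> r0=0x95
body[3] sub  r0, r2, r6 -> r0=0x55
body[4] add  r6, r6, r2 -> r6=0x91
body[5] mov  r5, #0x7f -> r5=0x7f
body[6] mov  r4, r2 -> r4=0x73
body[7] mov  r6, r3 -> r6=0x45
epilogue: pop r4=0x08, sp=0xef
prologue pushed ['r4'] at ['0xee']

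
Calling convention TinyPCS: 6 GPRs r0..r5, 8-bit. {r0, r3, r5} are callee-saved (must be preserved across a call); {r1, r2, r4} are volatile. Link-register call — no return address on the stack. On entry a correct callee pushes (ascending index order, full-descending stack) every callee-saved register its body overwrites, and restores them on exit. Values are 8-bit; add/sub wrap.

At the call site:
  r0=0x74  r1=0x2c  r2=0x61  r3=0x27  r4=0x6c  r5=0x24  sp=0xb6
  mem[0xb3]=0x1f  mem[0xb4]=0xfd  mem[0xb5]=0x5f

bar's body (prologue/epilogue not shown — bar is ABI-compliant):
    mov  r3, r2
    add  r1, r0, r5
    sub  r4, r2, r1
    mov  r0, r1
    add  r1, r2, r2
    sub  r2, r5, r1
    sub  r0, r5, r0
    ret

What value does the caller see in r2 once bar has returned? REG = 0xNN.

prologue: push r0 → mem[0xb5]=0x74, sp=0xb5
prologue: push r3 → mem[0xb4]=0x27, sp=0xb4
body[0] mov  r3, r2 → r3=0x61
body[1] add  r1, r0, r5 → r1=0x98
body[2] sub  r4, r2, r1 → r4=0xc9
body[3] mov  r0, r1 → r0=0x98
body[4] add  r1, r2, r2 → r1=0xc2
body[5] sub  r2, r5, r1 → r2=0x62
body[6] sub  r0, r5, r0 → r0=0x8c
epilogue: pop r3=0x27, sp=0xb5
epilogue: pop r0=0x74, sp=0xb6
r2 is caller-saved → body value

REG = 0x62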